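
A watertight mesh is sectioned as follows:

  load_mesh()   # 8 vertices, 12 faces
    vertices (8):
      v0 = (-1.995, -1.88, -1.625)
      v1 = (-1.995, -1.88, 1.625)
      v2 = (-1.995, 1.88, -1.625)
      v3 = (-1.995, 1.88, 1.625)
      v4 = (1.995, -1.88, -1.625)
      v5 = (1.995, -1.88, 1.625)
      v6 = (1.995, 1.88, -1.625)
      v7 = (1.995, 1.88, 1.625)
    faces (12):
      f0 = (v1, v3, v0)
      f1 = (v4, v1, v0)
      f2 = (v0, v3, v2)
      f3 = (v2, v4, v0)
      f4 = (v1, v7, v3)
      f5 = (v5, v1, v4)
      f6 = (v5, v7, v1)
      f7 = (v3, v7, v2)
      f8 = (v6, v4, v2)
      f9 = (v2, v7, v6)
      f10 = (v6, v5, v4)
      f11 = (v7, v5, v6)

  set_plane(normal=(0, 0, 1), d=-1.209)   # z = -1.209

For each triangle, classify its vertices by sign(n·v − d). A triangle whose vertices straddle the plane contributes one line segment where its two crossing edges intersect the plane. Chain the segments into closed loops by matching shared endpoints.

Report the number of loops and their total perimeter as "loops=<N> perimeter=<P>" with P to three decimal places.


loops=1 perimeter=15.500

Straddling triangles (8 of 12):
  (v1,v3,v0) [++-] → (-1.995, -1.39872, -1.209)–(-1.995, -1.88, -1.209)  len=0.4813
  (v4,v1,v0) [-+-] → (1.48428, -1.88, -1.209)–(-1.995, -1.88, -1.209)  len=3.4793
  (v0,v3,v2) [-+-] → (-1.995, -1.39872, -1.209)–(-1.995, 1.88, -1.209)  len=3.2787
  (v5,v1,v4) [++-] → (1.48428, -1.88, -1.209)–(1.995, -1.88, -1.209)  len=0.5107
  (v3,v7,v2) [++-] → (-1.48428, 1.88, -1.209)–(-1.995, 1.88, -1.209)  len=0.5107
  (v2,v7,v6) [-+-] → (-1.48428, 1.88, -1.209)–(1.995, 1.88, -1.209)  len=3.4793
  (v6,v5,v4) [-+-] → (1.995, 1.39872, -1.209)–(1.995, -1.88, -1.209)  len=3.2787
  (v7,v5,v6) [++-] → (1.995, 1.39872, -1.209)–(1.995, 1.88, -1.209)  len=0.4813

Chained into 1 loop(s):
  loop 1: 8 segments, perimeter = 15.5000
Total perimeter = 15.500


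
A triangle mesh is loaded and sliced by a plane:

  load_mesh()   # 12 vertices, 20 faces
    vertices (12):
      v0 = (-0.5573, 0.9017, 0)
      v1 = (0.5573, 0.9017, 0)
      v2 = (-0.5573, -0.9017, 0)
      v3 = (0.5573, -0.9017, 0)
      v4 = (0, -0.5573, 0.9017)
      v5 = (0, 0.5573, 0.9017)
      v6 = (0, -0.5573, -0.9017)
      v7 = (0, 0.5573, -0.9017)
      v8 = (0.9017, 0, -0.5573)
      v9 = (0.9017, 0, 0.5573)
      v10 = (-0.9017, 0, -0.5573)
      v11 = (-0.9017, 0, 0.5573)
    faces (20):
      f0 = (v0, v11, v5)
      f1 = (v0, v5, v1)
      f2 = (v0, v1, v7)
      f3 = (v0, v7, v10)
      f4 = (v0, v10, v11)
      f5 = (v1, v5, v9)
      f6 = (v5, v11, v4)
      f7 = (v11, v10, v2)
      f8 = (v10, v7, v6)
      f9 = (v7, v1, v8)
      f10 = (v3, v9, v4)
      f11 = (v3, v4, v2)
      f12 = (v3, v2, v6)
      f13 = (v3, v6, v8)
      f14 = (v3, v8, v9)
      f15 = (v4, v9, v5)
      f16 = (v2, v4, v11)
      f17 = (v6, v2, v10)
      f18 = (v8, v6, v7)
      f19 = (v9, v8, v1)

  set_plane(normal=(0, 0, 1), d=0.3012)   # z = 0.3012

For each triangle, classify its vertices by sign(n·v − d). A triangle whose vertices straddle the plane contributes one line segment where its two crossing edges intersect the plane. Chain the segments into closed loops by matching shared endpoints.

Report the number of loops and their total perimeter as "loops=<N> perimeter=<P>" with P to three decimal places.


loops=1 perimeter=5.365

Straddling triangles (10 of 20):
  (v0,v11,v5) [-++] → (-0.743435, 0.414365, 0.3012)–(-0.371142, 0.786658, 0.3012)  len=0.5265
  (v0,v5,v1) [-+-] → (-0.371142, 0.786658, 0.3012)–(0.371142, 0.786658, 0.3012)  len=0.7423
  (v0,v10,v11) [--+] → (-0.9017, 0, 0.3012)–(-0.743435, 0.414365, 0.3012)  len=0.4436
  (v1,v5,v9) [-++] → (0.371142, 0.786658, 0.3012)–(0.743435, 0.414365, 0.3012)  len=0.5265
  (v11,v10,v2) [+--] → (-0.9017, 0, 0.3012)–(-0.743435, -0.414365, 0.3012)  len=0.4436
  (v3,v9,v4) [-++] → (0.743435, -0.414365, 0.3012)–(0.371142, -0.786658, 0.3012)  len=0.5265
  (v3,v4,v2) [-+-] → (0.371142, -0.786658, 0.3012)–(-0.371142, -0.786658, 0.3012)  len=0.7423
  (v3,v8,v9) [--+] → (0.9017, 0, 0.3012)–(0.743435, -0.414365, 0.3012)  len=0.4436
  (v2,v4,v11) [-++] → (-0.371142, -0.786658, 0.3012)–(-0.743435, -0.414365, 0.3012)  len=0.5265
  (v9,v8,v1) [+--] → (0.9017, 0, 0.3012)–(0.743435, 0.414365, 0.3012)  len=0.4436

Chained into 1 loop(s):
  loop 1: 10 segments, perimeter = 5.3648
Total perimeter = 5.365


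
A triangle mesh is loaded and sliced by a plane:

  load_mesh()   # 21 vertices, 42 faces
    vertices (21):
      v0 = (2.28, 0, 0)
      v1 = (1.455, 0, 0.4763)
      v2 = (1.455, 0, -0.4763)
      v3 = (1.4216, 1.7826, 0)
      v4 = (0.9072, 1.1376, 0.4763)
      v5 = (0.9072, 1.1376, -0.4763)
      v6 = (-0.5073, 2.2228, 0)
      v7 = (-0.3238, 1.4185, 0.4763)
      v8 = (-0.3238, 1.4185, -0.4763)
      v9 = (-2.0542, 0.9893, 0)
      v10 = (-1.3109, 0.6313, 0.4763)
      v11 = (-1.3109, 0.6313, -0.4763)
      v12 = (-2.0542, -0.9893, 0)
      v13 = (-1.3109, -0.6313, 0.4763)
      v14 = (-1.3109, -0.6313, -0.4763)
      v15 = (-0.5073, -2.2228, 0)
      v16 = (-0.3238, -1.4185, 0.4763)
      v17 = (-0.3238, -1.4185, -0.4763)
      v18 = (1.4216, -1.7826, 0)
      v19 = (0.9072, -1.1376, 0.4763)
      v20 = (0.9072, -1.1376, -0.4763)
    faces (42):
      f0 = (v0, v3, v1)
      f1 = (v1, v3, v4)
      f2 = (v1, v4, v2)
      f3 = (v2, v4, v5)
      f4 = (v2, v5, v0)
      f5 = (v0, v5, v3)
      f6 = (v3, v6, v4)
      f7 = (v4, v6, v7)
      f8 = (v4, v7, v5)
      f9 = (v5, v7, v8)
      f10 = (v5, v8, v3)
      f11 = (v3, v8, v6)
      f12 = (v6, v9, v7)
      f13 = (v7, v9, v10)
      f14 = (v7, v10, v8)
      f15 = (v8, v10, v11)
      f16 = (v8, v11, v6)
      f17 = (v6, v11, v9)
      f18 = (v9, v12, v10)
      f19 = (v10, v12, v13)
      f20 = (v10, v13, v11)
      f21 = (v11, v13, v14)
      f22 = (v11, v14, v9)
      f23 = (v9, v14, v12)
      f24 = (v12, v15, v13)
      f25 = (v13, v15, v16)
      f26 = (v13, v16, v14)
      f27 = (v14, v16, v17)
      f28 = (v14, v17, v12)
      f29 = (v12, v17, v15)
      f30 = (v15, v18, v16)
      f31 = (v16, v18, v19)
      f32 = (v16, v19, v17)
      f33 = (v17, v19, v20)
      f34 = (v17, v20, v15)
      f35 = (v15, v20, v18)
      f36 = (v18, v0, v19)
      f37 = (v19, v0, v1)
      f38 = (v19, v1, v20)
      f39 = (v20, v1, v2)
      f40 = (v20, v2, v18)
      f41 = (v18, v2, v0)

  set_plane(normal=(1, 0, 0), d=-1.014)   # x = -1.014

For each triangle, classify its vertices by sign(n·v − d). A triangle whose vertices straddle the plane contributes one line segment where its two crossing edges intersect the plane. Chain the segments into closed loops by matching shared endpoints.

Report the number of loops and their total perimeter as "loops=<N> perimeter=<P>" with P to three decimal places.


loops=2 perimeter=6.158

Straddling triangles (12 of 42):
  (v6,v9,v7) [+-+] → (-1.014, 1.81876, 0)–(-1.014, 1.24731, 0.286319)  len=0.6392
  (v7,v9,v10) [+--] → (-1.014, 1.24731, 0.286319)–(-1.014, 0.868074, 0.4763)  len=0.4242
  (v7,v10,v8) [+-+] → (-1.014, 0.868074, 0.4763)–(-1.014, 0.868074, 0.189777)  len=0.2865
  (v8,v10,v11) [+--] → (-1.014, 0.868074, 0.189777)–(-1.014, 0.868074, -0.4763)  len=0.6661
  (v8,v11,v6) [+-+] → (-1.014, 0.868074, -0.4763)–(-1.014, 1.2193, -0.300325)  len=0.3928
  (v6,v11,v9) [+--] → (-1.014, 1.2193, -0.300325)–(-1.014, 1.81876, 0)  len=0.6705
  (v12,v15,v13) [-+-] → (-1.014, -1.81876, 0)–(-1.014, -1.2193, 0.300325)  len=0.6705
  (v13,v15,v16) [-++] → (-1.014, -1.2193, 0.300325)–(-1.014, -0.868074, 0.4763)  len=0.3928
  (v13,v16,v14) [-+-] → (-1.014, -0.868074, 0.4763)–(-1.014, -0.868074, -0.189777)  len=0.6661
  (v14,v16,v17) [-++] → (-1.014, -0.868074, -0.189777)–(-1.014, -0.868074, -0.4763)  len=0.2865
  (v14,v17,v12) [-+-] → (-1.014, -0.868074, -0.4763)–(-1.014, -1.24731, -0.286319)  len=0.4242
  (v12,v17,v15) [-++] → (-1.014, -1.24731, -0.286319)–(-1.014, -1.81876, 0)  len=0.6392

Chained into 2 loop(s):
  loop 1: 6 segments, perimeter = 3.0792
  loop 2: 6 segments, perimeter = 3.0792
Total perimeter = 6.158


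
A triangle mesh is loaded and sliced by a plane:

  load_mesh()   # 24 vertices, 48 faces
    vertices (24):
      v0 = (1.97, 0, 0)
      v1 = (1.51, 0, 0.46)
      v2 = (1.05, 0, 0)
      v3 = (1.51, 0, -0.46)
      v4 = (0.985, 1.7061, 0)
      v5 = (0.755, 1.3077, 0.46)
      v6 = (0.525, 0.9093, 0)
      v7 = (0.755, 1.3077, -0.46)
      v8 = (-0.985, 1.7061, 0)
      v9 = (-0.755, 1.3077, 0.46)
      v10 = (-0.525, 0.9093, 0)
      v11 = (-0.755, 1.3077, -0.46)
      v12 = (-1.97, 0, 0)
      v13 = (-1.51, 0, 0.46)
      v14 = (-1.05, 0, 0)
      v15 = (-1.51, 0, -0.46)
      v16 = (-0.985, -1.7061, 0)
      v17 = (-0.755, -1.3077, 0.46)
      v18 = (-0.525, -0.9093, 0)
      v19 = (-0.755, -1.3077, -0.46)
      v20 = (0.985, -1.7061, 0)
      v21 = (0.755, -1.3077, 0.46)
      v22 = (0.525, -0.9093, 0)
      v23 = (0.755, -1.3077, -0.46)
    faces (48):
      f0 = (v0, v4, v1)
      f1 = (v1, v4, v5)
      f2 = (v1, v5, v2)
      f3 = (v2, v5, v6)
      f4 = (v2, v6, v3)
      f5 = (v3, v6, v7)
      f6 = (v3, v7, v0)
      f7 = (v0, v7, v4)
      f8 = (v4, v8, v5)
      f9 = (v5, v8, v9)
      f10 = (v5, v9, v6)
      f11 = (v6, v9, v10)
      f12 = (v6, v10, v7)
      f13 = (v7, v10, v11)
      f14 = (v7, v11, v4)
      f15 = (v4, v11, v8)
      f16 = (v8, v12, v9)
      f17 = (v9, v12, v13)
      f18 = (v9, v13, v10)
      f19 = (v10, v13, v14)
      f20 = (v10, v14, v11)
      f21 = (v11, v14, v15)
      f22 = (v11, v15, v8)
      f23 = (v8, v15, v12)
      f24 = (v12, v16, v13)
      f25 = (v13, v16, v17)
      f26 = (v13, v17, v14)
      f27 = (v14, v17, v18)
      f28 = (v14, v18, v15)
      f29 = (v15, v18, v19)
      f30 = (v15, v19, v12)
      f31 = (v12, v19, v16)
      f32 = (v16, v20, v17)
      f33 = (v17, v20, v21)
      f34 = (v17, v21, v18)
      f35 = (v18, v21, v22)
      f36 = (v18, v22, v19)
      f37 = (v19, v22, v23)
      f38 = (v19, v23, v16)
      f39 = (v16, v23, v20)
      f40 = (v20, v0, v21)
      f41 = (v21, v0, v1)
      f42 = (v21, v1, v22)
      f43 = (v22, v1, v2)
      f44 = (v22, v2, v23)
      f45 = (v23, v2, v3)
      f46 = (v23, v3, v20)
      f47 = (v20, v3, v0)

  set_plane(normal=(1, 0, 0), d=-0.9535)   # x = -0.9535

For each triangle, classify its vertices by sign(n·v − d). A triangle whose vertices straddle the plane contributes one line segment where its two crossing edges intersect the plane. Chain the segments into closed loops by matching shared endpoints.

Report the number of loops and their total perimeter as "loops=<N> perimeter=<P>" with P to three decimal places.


Straddling triangles (20 of 48):
  (v4,v8,v5) [+-+] → (-0.9535, 1.7061, 0)–(-0.9535, 1.69889, 0.00832759)  len=0.0110
  (v5,v8,v9) [+-+] → (-0.9535, 1.69889, 0.00832759)–(-0.9535, 1.65154, 0.063)  len=0.0723
  (v4,v11,v8) [++-] → (-0.9535, 1.65154, -0.063)–(-0.9535, 1.7061, 0)  len=0.0833
  (v8,v12,v9) [--+] → (-0.9535, 1.09406, 0.384848)–(-0.9535, 1.65154, 0.063)  len=0.6437
  (v9,v12,v13) [+--] → (-0.9535, 1.09406, 0.384848)–(-0.9535, 0.963887, 0.46)  len=0.1503
  (v9,v13,v10) [+-+] → (-0.9535, 0.963887, 0.46)–(-0.9535, 0.513731, 0.200112)  len=0.5198
  (v10,v13,v14) [+--] → (-0.9535, 0.513731, 0.200112)–(-0.9535, 0.167138, 0)  len=0.4002
  (v10,v14,v11) [+-+] → (-0.9535, 0.167138, 0)–(-0.9535, 0.427773, -0.150475)  len=0.3010
  (v11,v14,v15) [+--] → (-0.9535, 0.427773, -0.150475)–(-0.9535, 0.963887, -0.46)  len=0.6191
  (v11,v15,v8) [+--] → (-0.9535, 0.963887, -0.46)–(-0.9535, 1.65154, -0.063)  len=0.7940
  (v13,v16,v17) [--+] → (-0.9535, -1.65154, 0.063)–(-0.9535, -0.963887, 0.46)  len=0.7940
  (v13,v17,v14) [-+-] → (-0.9535, -0.963887, 0.46)–(-0.9535, -0.427773, 0.150475)  len=0.6191
  (v14,v17,v18) [-++] → (-0.9535, -0.427773, 0.150475)–(-0.9535, -0.167138, 0)  len=0.3010
  (v14,v18,v15) [-+-] → (-0.9535, -0.167138, 0)–(-0.9535, -0.513731, -0.200112)  len=0.4002
  (v15,v18,v19) [-++] → (-0.9535, -0.513731, -0.200112)–(-0.9535, -0.963887, -0.46)  len=0.5198
  (v15,v19,v12) [-+-] → (-0.9535, -0.963887, -0.46)–(-0.9535, -1.09406, -0.384848)  len=0.1503
  (v12,v19,v16) [-+-] → (-0.9535, -1.09406, -0.384848)–(-0.9535, -1.65154, -0.063)  len=0.6437
  (v16,v20,v17) [-++] → (-0.9535, -1.7061, 0)–(-0.9535, -1.65154, 0.063)  len=0.0833
  (v19,v23,v16) [++-] → (-0.9535, -1.69889, -0.00832759)–(-0.9535, -1.65154, -0.063)  len=0.0723
  (v16,v23,v20) [-++] → (-0.9535, -1.69889, -0.00832759)–(-0.9535, -1.7061, 0)  len=0.0110

Chained into 2 loop(s):
  loop 1: 10 segments, perimeter = 3.5947
  loop 2: 10 segments, perimeter = 3.5947
Total perimeter = 7.189

loops=2 perimeter=7.189


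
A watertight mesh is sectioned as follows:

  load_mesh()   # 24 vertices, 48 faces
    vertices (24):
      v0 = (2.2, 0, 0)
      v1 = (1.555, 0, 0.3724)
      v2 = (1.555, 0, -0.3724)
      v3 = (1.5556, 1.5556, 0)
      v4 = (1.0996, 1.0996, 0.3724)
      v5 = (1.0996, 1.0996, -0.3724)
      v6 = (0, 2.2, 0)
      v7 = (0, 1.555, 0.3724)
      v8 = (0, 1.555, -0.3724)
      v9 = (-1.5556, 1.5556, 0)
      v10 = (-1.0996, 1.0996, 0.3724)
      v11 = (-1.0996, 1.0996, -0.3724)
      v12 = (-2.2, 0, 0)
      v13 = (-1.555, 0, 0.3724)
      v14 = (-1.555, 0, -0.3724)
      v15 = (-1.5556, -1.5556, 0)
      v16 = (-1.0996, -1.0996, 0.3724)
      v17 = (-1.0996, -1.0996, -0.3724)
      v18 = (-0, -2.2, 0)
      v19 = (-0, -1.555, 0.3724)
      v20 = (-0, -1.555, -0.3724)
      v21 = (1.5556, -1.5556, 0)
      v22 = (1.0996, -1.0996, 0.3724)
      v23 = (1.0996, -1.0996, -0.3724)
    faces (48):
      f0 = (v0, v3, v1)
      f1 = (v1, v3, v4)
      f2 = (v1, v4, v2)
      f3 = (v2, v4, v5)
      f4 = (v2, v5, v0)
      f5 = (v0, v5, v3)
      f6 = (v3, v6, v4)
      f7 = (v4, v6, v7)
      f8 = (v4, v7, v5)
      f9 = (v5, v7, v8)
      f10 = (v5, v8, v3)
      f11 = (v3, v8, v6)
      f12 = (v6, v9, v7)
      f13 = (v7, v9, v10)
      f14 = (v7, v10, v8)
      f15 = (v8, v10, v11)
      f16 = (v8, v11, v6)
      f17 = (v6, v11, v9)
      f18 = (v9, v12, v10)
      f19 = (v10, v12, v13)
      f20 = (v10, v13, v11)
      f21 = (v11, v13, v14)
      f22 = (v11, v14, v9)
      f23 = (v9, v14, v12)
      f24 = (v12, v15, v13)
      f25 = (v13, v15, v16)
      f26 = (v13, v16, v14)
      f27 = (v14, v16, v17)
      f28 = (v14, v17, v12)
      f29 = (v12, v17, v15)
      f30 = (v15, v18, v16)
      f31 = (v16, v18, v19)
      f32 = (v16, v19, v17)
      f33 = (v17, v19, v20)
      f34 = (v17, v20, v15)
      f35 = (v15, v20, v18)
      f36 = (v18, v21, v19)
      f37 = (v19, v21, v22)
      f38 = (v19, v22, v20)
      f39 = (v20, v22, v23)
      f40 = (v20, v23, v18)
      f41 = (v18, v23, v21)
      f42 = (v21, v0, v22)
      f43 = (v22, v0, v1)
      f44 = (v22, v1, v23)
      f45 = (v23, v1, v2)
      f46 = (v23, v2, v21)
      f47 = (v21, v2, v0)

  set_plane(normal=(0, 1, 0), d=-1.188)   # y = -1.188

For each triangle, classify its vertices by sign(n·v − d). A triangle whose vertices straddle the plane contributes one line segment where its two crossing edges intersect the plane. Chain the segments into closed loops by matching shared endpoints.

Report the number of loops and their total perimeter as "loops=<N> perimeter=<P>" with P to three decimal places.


loops=2 perimeter=5.132

Straddling triangles (16 of 48):
  (v12,v15,v13) [+-+] → (-1.70788, -1.188, 0)–(-1.55546, -1.188, 0.0880009)  len=0.1760
  (v13,v15,v16) [+-+] → (-1.55546, -1.188, 0.0880009)–(-1.188, -1.188, 0.300207)  len=0.4243
  (v12,v17,v15) [++-] → (-1.188, -1.188, -0.300207)–(-1.70788, -1.188, 0)  len=0.6003
  (v15,v18,v16) [--+] → (-1.01126, -1.188, 0.342483)–(-1.188, -1.188, 0.300207)  len=0.1817
  (v16,v18,v19) [+--] → (-1.01126, -1.188, 0.342483)–(-0.886151, -1.188, 0.3724)  len=0.1286
  (v16,v19,v17) [+-+] → (-0.886151, -1.188, 0.3724)–(-0.886151, -1.188, -0.227823)  len=0.6002
  (v17,v19,v20) [+--] → (-0.886151, -1.188, -0.227823)–(-0.886151, -1.188, -0.3724)  len=0.1446
  (v17,v20,v15) [+--] → (-0.886151, -1.188, -0.3724)–(-1.188, -1.188, -0.300207)  len=0.3104
  (v19,v21,v22) [--+] → (1.188, -1.188, 0.300207)–(0.886151, -1.188, 0.3724)  len=0.3104
  (v19,v22,v20) [-+-] → (0.886151, -1.188, 0.3724)–(0.886151, -1.188, 0.227823)  len=0.1446
  (v20,v22,v23) [-++] → (0.886151, -1.188, 0.227823)–(0.886151, -1.188, -0.3724)  len=0.6002
  (v20,v23,v18) [-+-] → (0.886151, -1.188, -0.3724)–(1.01126, -1.188, -0.342483)  len=0.1286
  (v18,v23,v21) [-+-] → (1.01126, -1.188, -0.342483)–(1.188, -1.188, -0.300207)  len=0.1817
  (v21,v0,v22) [-++] → (1.70788, -1.188, 0)–(1.188, -1.188, 0.300207)  len=0.6003
  (v23,v2,v21) [++-] → (1.55546, -1.188, -0.0880009)–(1.188, -1.188, -0.300207)  len=0.4243
  (v21,v2,v0) [-++] → (1.55546, -1.188, -0.0880009)–(1.70788, -1.188, 0)  len=0.1760

Chained into 2 loop(s):
  loop 1: 8 segments, perimeter = 2.5662
  loop 2: 8 segments, perimeter = 2.5662
Total perimeter = 5.132


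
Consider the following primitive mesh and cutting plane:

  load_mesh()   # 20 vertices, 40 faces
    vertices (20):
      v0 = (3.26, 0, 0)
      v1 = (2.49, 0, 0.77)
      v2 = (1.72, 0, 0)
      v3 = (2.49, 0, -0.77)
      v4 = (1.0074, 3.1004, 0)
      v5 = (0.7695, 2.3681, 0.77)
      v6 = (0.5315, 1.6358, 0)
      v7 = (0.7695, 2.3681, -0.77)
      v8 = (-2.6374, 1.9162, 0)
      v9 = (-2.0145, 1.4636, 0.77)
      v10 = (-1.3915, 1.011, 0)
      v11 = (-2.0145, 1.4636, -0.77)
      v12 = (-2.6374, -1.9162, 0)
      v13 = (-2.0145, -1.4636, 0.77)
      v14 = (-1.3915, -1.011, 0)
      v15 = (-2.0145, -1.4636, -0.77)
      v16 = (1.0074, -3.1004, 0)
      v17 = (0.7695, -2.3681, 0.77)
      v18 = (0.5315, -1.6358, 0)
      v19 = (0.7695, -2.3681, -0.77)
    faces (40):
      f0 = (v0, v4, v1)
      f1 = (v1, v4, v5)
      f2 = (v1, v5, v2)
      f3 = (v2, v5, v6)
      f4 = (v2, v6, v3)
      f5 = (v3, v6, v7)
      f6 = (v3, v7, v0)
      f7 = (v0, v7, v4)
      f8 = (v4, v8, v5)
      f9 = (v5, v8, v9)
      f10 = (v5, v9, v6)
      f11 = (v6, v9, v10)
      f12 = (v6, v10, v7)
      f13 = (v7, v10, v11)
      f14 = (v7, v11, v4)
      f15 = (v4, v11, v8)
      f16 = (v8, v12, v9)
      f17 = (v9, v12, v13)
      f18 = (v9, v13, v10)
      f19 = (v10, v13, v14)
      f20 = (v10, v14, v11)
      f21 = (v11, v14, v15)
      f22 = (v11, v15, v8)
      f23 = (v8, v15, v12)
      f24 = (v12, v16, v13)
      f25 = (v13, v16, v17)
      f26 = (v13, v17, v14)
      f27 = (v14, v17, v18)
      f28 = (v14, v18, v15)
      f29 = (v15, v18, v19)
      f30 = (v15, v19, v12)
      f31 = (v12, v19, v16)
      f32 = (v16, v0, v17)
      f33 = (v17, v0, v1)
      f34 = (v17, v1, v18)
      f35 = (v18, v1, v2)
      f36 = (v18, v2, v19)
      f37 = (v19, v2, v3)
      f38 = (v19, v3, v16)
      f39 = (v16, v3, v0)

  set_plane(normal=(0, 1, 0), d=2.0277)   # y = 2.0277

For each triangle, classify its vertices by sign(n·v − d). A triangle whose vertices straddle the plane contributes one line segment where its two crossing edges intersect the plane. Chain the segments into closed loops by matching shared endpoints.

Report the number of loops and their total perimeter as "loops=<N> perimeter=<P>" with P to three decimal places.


loops=1 perimeter=9.513

Straddling triangles (14 of 40):
  (v0,v4,v1) [-+-] → (1.78677, 2.0277, 0)–(1.52036, 2.0277, 0.26641)  len=0.3768
  (v1,v4,v5) [-++] → (1.52036, 2.0277, 0.26641)–(1.01681, 2.0277, 0.77)  len=0.7122
  (v1,v5,v2) [-+-] → (1.01681, 2.0277, 0.77)–(0.906129, 2.0277, 0.659317)  len=0.1565
  (v2,v5,v6) [-+-] → (0.906129, 2.0277, 0.659317)–(0.658869, 2.0277, 0.412076)  len=0.3497
  (v3,v6,v7) [--+] → (0.658869, 2.0277, -0.412076)–(1.01681, 2.0277, -0.77)  len=0.5062
  (v3,v7,v0) [-+-] → (1.01681, 2.0277, -0.77)–(1.12749, 2.0277, -0.659317)  len=0.1565
  (v0,v7,v4) [-++] → (1.12749, 2.0277, -0.659317)–(1.78677, 2.0277, 0)  len=0.9324
  (v4,v8,v5) [+-+] → (-2.29422, 2.0277, 0)–(-1.7968, 2.0277, 0.189987)  len=0.5325
  (v5,v8,v9) [+--] → (-1.7968, 2.0277, 0.189987)–(-0.278232, 2.0277, 0.77)  len=1.6256
  (v5,v9,v6) [+--] → (-0.278232, 2.0277, 0.77)–(0.658869, 2.0277, 0.412076)  len=1.0031
  (v6,v10,v7) [--+] → (0.227459, 2.0277, -0.576862)–(0.658869, 2.0277, -0.412076)  len=0.4618
  (v7,v10,v11) [+--] → (0.227459, 2.0277, -0.576862)–(-0.278232, 2.0277, -0.77)  len=0.5413
  (v7,v11,v4) [+-+] → (-0.278232, 2.0277, -0.77)–(-0.973045, 2.0277, -0.50463)  len=0.7438
  (v4,v11,v8) [+--] → (-0.973045, 2.0277, -0.50463)–(-2.29422, 2.0277, 0)  len=1.4143

Chained into 1 loop(s):
  loop 1: 14 segments, perimeter = 9.5125
Total perimeter = 9.513


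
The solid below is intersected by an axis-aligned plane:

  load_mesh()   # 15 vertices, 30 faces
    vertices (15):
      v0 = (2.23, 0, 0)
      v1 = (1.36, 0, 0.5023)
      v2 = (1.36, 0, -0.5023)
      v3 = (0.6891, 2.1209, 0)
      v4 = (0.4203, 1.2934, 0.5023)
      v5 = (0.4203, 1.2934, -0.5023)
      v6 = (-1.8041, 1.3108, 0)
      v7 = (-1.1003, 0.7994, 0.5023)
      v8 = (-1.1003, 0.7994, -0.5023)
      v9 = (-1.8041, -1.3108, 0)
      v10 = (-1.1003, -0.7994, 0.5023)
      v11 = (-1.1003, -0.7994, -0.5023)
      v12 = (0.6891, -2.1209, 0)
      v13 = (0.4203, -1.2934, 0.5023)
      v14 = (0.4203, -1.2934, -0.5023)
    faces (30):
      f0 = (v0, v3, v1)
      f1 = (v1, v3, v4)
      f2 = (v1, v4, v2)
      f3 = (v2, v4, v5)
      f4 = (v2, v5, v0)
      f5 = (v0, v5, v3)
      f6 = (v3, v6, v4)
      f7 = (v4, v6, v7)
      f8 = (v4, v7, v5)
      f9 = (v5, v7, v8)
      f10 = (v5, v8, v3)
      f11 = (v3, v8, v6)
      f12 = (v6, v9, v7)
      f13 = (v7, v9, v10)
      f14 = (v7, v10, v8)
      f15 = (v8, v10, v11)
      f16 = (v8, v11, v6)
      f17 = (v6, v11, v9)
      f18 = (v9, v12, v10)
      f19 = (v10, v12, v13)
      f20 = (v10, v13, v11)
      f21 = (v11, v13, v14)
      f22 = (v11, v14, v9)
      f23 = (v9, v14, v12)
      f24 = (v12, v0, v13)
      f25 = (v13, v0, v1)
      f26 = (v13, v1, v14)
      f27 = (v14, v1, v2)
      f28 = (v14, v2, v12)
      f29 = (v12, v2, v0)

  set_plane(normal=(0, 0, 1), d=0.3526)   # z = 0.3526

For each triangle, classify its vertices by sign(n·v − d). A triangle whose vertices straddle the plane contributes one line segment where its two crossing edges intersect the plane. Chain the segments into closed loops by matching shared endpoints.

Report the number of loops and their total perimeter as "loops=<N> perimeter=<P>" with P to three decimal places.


loops=2 perimeter=17.512

Straddling triangles (20 of 30):
  (v0,v3,v1) [--+] → (1.16005, 0.63209, 0.3526)–(1.61929, 0, 0.3526)  len=0.7813
  (v1,v3,v4) [+-+] → (1.16005, 0.63209, 0.3526)–(0.50041, 1.54002, 0.3526)  len=1.1223
  (v1,v4,v2) [++-] → (0.560329, 1.10066, 0.3526)–(1.36, 0, 0.3526)  len=1.3605
  (v2,v4,v5) [-+-] → (0.560329, 1.10066, 0.3526)–(0.4203, 1.2934, 0.3526)  len=0.2382
  (v3,v6,v4) [--+] → (-0.242636, 1.29859, 0.3526)–(0.50041, 1.54002, 0.3526)  len=0.7813
  (v4,v6,v7) [+-+] → (-0.242636, 1.29859, 0.3526)–(-1.31005, 0.951812, 0.3526)  len=1.1223
  (v4,v7,v5) [++-] → (-0.873709, 0.873013, 0.3526)–(0.4203, 1.2934, 0.3526)  len=1.3606
  (v5,v7,v8) [-+-] → (-0.873709, 0.873013, 0.3526)–(-1.1003, 0.7994, 0.3526)  len=0.2382
  (v6,v9,v7) [--+] → (-1.31005, 0.170499, 0.3526)–(-1.31005, 0.951812, 0.3526)  len=0.7813
  (v7,v9,v10) [+-+] → (-1.31005, 0.170499, 0.3526)–(-1.31005, -0.951812, 0.3526)  len=1.1223
  (v7,v10,v8) [++-] → (-1.1003, -0.561156, 0.3526)–(-1.1003, 0.7994, 0.3526)  len=1.3606
  (v8,v10,v11) [-+-] → (-1.1003, -0.561156, 0.3526)–(-1.1003, -0.7994, 0.3526)  len=0.2382
  (v9,v12,v10) [--+] → (-0.567007, -1.19325, 0.3526)–(-1.31005, -0.951812, 0.3526)  len=0.7813
  (v10,v12,v13) [+-+] → (-0.567007, -1.19325, 0.3526)–(0.50041, -1.54002, 0.3526)  len=1.1223
  (v10,v13,v11) [++-] → (0.193709, -1.21979, 0.3526)–(-1.1003, -0.7994, 0.3526)  len=1.3606
  (v11,v13,v14) [-+-] → (0.193709, -1.21979, 0.3526)–(0.4203, -1.2934, 0.3526)  len=0.2382
  (v12,v0,v13) [--+] → (0.959643, -0.907929, 0.3526)–(0.50041, -1.54002, 0.3526)  len=0.7813
  (v13,v0,v1) [+-+] → (0.959643, -0.907929, 0.3526)–(1.61929, 0, 0.3526)  len=1.1223
  (v13,v1,v14) [++-] → (1.21997, -0.192735, 0.3526)–(0.4203, -1.2934, 0.3526)  len=1.3605
  (v14,v1,v2) [-+-] → (1.21997, -0.192735, 0.3526)–(1.36, 0, 0.3526)  len=0.2382

Chained into 2 loop(s):
  loop 1: 10 segments, perimeter = 9.5180
  loop 2: 10 segments, perimeter = 7.9939
Total perimeter = 17.512


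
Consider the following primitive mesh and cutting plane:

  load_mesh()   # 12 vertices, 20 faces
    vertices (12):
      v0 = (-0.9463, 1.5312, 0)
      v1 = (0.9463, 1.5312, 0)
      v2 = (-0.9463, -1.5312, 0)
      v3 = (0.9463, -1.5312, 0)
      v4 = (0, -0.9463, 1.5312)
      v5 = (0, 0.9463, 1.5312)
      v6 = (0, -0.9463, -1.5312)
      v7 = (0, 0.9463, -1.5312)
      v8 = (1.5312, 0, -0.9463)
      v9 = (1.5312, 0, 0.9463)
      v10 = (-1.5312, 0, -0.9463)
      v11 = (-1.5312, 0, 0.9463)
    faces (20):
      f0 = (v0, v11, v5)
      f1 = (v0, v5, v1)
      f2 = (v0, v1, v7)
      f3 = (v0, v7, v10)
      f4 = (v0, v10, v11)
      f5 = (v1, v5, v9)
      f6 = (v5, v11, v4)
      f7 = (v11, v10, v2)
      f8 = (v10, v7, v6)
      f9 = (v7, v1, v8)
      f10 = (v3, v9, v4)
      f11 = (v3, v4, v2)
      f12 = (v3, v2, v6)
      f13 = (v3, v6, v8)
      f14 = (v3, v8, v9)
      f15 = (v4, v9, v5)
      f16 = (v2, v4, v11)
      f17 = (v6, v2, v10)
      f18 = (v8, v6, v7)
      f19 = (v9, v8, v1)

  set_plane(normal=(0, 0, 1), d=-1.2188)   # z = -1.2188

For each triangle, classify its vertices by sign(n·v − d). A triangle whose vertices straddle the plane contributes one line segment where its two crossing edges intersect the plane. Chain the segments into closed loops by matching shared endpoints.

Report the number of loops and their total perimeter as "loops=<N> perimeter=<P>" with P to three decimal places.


Straddling triangles (8 of 20):
  (v0,v1,v7) [++-] → (0.193067, 1.06563, -1.2188)–(-0.193067, 1.06563, -1.2188)  len=0.3861
  (v0,v7,v10) [+-+] → (-0.193067, 1.06563, -1.2188)–(-0.817827, 0.440873, -1.2188)  len=0.8835
  (v10,v7,v6) [+--] → (-0.817827, 0.440873, -1.2188)–(-0.817827, -0.440873, -1.2188)  len=0.8817
  (v7,v1,v8) [-++] → (0.193067, 1.06563, -1.2188)–(0.817827, 0.440873, -1.2188)  len=0.8835
  (v3,v2,v6) [++-] → (-0.193067, -1.06563, -1.2188)–(0.193067, -1.06563, -1.2188)  len=0.3861
  (v3,v6,v8) [+-+] → (0.193067, -1.06563, -1.2188)–(0.817827, -0.440873, -1.2188)  len=0.8835
  (v6,v2,v10) [-++] → (-0.193067, -1.06563, -1.2188)–(-0.817827, -0.440873, -1.2188)  len=0.8835
  (v8,v6,v7) [+--] → (0.817827, -0.440873, -1.2188)–(0.817827, 0.440873, -1.2188)  len=0.8817

Chained into 1 loop(s):
  loop 1: 8 segments, perimeter = 6.0699
Total perimeter = 6.070

loops=1 perimeter=6.070


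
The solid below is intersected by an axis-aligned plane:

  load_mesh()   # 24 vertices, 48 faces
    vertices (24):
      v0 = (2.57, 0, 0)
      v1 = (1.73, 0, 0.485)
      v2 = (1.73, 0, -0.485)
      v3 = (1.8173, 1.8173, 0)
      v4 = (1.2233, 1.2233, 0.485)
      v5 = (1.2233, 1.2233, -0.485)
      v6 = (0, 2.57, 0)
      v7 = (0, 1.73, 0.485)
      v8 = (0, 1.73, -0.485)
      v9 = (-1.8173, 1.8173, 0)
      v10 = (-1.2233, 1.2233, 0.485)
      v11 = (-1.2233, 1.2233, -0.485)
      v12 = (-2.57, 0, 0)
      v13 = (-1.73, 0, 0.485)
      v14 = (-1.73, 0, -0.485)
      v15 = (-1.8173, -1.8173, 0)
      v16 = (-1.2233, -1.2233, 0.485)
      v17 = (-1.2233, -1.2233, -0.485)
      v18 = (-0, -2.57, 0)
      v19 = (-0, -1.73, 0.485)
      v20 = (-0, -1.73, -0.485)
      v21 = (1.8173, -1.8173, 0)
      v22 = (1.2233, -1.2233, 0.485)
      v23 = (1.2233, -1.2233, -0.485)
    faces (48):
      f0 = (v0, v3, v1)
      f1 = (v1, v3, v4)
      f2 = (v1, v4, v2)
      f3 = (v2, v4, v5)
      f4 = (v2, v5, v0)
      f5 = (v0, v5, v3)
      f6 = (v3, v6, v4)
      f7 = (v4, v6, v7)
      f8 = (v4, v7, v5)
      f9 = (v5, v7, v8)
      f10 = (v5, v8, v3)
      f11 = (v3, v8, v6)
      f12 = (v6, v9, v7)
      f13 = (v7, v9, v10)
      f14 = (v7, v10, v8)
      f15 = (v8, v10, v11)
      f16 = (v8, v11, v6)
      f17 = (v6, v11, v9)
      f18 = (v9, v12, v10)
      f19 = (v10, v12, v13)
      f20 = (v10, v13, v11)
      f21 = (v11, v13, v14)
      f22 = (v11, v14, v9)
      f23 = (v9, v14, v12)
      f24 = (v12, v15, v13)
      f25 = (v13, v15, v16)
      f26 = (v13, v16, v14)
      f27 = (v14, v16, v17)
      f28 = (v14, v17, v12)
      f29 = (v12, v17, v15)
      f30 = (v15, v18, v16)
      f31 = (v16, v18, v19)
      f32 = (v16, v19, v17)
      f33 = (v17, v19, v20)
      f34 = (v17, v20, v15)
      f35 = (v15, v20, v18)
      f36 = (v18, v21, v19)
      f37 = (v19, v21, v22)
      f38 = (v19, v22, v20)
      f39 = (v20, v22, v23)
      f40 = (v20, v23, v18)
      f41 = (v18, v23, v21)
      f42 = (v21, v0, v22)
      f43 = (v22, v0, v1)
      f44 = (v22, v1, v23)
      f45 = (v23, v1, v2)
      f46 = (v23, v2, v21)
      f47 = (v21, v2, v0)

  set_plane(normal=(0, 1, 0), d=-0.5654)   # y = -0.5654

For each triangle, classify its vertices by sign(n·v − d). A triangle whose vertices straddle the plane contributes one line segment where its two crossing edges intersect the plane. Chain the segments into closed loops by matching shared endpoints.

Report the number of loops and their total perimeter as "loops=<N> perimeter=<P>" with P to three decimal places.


Straddling triangles (12 of 48):
  (v12,v15,v13) [+-+] → (-2.33582, -0.5654, 0)–(-1.75716, -0.5654, 0.334106)  len=0.6682
  (v13,v15,v16) [+--] → (-1.75716, -0.5654, 0.334106)–(-1.49581, -0.5654, 0.485)  len=0.3018
  (v13,v16,v14) [+-+] → (-1.49581, -0.5654, 0.485)–(-1.49581, -0.5654, -0.0366733)  len=0.5217
  (v14,v16,v17) [+--] → (-1.49581, -0.5654, -0.0366733)–(-1.49581, -0.5654, -0.485)  len=0.4483
  (v14,v17,v12) [+-+] → (-1.49581, -0.5654, -0.485)–(-1.94757, -0.5654, -0.224163)  len=0.5217
  (v12,v17,v15) [+--] → (-1.94757, -0.5654, -0.224163)–(-2.33582, -0.5654, 0)  len=0.4483
  (v21,v0,v22) [-+-] → (2.33582, -0.5654, 0)–(1.94757, -0.5654, 0.224163)  len=0.4483
  (v22,v0,v1) [-++] → (1.94757, -0.5654, 0.224163)–(1.49581, -0.5654, 0.485)  len=0.5217
  (v22,v1,v23) [-+-] → (1.49581, -0.5654, 0.485)–(1.49581, -0.5654, 0.0366733)  len=0.4483
  (v23,v1,v2) [-++] → (1.49581, -0.5654, 0.0366733)–(1.49581, -0.5654, -0.485)  len=0.5217
  (v23,v2,v21) [-+-] → (1.49581, -0.5654, -0.485)–(1.75716, -0.5654, -0.334106)  len=0.3018
  (v21,v2,v0) [-++] → (1.75716, -0.5654, -0.334106)–(2.33582, -0.5654, 0)  len=0.6682

Chained into 2 loop(s):
  loop 1: 6 segments, perimeter = 2.9099
  loop 2: 6 segments, perimeter = 2.9099
Total perimeter = 5.820

loops=2 perimeter=5.820


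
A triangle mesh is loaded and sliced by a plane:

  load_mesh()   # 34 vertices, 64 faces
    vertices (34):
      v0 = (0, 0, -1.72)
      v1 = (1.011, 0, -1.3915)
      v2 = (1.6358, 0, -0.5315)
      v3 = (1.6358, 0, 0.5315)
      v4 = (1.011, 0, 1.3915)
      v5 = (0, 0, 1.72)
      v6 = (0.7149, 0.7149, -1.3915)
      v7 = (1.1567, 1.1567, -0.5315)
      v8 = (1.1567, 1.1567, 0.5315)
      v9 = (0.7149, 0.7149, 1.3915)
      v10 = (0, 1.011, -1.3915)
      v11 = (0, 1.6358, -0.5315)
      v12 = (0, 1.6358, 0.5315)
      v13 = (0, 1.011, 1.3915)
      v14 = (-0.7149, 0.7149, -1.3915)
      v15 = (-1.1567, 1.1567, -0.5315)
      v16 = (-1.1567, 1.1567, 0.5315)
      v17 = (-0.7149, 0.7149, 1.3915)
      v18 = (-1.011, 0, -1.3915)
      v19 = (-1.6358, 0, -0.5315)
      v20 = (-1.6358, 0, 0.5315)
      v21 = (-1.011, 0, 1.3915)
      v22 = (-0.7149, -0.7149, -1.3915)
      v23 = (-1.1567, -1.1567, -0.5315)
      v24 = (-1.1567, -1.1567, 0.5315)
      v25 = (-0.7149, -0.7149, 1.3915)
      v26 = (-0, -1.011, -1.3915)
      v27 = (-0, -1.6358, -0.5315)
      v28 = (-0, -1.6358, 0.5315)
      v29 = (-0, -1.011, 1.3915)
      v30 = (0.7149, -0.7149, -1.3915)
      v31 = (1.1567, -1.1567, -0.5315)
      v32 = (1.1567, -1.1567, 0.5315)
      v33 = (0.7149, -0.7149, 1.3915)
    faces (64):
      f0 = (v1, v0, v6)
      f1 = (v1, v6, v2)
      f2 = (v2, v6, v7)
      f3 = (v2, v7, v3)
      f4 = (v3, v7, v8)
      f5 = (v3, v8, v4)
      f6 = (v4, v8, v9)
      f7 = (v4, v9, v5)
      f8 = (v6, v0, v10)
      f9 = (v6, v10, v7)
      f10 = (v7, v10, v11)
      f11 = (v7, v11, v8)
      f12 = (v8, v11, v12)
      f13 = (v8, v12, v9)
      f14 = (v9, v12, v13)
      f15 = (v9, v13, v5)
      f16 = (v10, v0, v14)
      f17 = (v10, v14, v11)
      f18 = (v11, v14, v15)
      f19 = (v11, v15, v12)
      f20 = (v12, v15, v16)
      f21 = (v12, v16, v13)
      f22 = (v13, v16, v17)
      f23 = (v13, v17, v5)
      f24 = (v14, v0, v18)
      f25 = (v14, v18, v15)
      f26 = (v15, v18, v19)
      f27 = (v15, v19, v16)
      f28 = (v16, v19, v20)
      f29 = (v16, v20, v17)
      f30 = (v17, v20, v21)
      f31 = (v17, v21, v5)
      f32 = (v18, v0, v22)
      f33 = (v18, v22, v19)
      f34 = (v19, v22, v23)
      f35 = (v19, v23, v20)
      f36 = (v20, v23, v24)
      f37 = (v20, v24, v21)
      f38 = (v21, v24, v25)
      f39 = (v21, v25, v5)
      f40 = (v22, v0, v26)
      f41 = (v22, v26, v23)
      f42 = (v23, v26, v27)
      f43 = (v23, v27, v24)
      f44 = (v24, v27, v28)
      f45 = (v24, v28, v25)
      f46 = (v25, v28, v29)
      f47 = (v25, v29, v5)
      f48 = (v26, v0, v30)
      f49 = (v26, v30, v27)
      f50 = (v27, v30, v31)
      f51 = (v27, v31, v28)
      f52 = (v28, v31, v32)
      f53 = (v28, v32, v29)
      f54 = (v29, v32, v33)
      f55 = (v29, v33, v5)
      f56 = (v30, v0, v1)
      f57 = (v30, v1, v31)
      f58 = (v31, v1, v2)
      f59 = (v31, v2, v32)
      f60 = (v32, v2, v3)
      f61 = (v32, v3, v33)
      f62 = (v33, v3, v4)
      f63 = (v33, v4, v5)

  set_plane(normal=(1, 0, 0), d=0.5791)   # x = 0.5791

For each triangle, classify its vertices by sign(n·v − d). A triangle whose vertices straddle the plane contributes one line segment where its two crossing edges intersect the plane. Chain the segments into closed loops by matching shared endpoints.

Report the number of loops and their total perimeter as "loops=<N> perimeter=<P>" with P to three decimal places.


loops=1 perimeter=9.523

Straddling triangles (20 of 64):
  (v1,v0,v6) [+-+] → (0.5791, 0, -1.53184)–(0.5791, 0.5791, -1.4539)  len=0.5843
  (v4,v9,v5) [++-] → (0.5791, 0.5791, 1.4539)–(0.5791, 0, 1.53184)  len=0.5843
  (v6,v0,v10) [+--] → (0.5791, 0.5791, -1.4539)–(0.5791, 0.771146, -1.3915)  len=0.2019
  (v6,v10,v7) [+-+] → (0.5791, 0.771146, -1.3915)–(0.5791, 1.08394, -0.960942)  len=0.5322
  (v7,v10,v11) [+--] → (0.5791, 1.08394, -0.960942)–(0.5791, 1.39594, -0.5315)  len=0.5308
  (v7,v11,v8) [+-+] → (0.5791, 1.39594, -0.5315)–(0.5791, 1.39594, 0.000689245)  len=0.5322
  (v8,v11,v12) [+--] → (0.5791, 1.39594, 0.000689245)–(0.5791, 1.39594, 0.5315)  len=0.5308
  (v8,v12,v9) [+-+] → (0.5791, 1.39594, 0.5315)–(0.5791, 0.889831, 1.22814)  len=0.8611
  (v9,v12,v13) [+--] → (0.5791, 0.889831, 1.22814)–(0.5791, 0.771146, 1.3915)  len=0.2019
  (v9,v13,v5) [+--] → (0.5791, 0.771146, 1.3915)–(0.5791, 0.5791, 1.4539)  len=0.2019
  (v26,v0,v30) [--+] → (0.5791, -0.5791, -1.4539)–(0.5791, -0.771146, -1.3915)  len=0.2019
  (v26,v30,v27) [-+-] → (0.5791, -0.771146, -1.3915)–(0.5791, -0.889831, -1.22814)  len=0.2019
  (v27,v30,v31) [-++] → (0.5791, -0.889831, -1.22814)–(0.5791, -1.39594, -0.5315)  len=0.8611
  (v27,v31,v28) [-+-] → (0.5791, -1.39594, -0.5315)–(0.5791, -1.39594, -0.000689245)  len=0.5308
  (v28,v31,v32) [-++] → (0.5791, -1.39594, -0.000689245)–(0.5791, -1.39594, 0.5315)  len=0.5322
  (v28,v32,v29) [-+-] → (0.5791, -1.39594, 0.5315)–(0.5791, -1.08394, 0.960942)  len=0.5308
  (v29,v32,v33) [-++] → (0.5791, -1.08394, 0.960942)–(0.5791, -0.771146, 1.3915)  len=0.5322
  (v29,v33,v5) [-+-] → (0.5791, -0.771146, 1.3915)–(0.5791, -0.5791, 1.4539)  len=0.2019
  (v30,v0,v1) [+-+] → (0.5791, -0.5791, -1.4539)–(0.5791, 0, -1.53184)  len=0.5843
  (v33,v4,v5) [++-] → (0.5791, 0, 1.53184)–(0.5791, -0.5791, 1.4539)  len=0.5843

Chained into 1 loop(s):
  loop 1: 20 segments, perimeter = 9.5230
Total perimeter = 9.523


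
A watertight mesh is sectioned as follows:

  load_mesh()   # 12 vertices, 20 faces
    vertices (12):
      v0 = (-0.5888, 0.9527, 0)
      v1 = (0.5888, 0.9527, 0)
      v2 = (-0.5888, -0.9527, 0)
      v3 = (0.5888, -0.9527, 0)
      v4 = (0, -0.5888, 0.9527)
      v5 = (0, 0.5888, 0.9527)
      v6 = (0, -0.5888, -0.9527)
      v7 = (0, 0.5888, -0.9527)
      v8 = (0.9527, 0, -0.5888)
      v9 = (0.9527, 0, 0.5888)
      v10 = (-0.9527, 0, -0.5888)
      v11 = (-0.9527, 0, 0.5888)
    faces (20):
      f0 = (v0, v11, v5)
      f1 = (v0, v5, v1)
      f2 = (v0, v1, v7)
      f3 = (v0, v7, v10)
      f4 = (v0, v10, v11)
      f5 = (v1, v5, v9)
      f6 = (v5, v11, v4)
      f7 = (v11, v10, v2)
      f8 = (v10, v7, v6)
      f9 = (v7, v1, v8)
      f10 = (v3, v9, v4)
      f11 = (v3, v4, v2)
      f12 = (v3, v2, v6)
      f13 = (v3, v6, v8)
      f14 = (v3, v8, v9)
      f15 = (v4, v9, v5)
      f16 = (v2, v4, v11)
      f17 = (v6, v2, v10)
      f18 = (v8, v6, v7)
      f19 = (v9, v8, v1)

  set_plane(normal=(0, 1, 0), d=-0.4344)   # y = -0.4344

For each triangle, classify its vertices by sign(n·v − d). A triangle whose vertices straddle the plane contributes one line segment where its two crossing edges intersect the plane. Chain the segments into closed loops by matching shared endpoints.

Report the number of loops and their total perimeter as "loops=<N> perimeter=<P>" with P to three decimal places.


loops=1 perimeter=5.388

Straddling triangles (10 of 20):
  (v5,v11,v4) [++-] → (-0.249825, -0.4344, 0.857275)–(0, -0.4344, 0.9527)  len=0.2674
  (v11,v10,v2) [++-] → (-0.786774, -0.4344, -0.320326)–(-0.786774, -0.4344, 0.320326)  len=0.6407
  (v10,v7,v6) [++-] → (0, -0.4344, -0.9527)–(-0.249825, -0.4344, -0.857275)  len=0.2674
  (v3,v9,v4) [-+-] → (0.786774, -0.4344, 0.320326)–(0.249825, -0.4344, 0.857275)  len=0.7594
  (v3,v6,v8) [--+] → (0.249825, -0.4344, -0.857275)–(0.786774, -0.4344, -0.320326)  len=0.7594
  (v3,v8,v9) [-++] → (0.786774, -0.4344, -0.320326)–(0.786774, -0.4344, 0.320326)  len=0.6407
  (v4,v9,v5) [-++] → (0.249825, -0.4344, 0.857275)–(0, -0.4344, 0.9527)  len=0.2674
  (v2,v4,v11) [--+] → (-0.249825, -0.4344, 0.857275)–(-0.786774, -0.4344, 0.320326)  len=0.7594
  (v6,v2,v10) [--+] → (-0.786774, -0.4344, -0.320326)–(-0.249825, -0.4344, -0.857275)  len=0.7594
  (v8,v6,v7) [+-+] → (0.249825, -0.4344, -0.857275)–(0, -0.4344, -0.9527)  len=0.2674

Chained into 1 loop(s):
  loop 1: 10 segments, perimeter = 5.3885
Total perimeter = 5.388


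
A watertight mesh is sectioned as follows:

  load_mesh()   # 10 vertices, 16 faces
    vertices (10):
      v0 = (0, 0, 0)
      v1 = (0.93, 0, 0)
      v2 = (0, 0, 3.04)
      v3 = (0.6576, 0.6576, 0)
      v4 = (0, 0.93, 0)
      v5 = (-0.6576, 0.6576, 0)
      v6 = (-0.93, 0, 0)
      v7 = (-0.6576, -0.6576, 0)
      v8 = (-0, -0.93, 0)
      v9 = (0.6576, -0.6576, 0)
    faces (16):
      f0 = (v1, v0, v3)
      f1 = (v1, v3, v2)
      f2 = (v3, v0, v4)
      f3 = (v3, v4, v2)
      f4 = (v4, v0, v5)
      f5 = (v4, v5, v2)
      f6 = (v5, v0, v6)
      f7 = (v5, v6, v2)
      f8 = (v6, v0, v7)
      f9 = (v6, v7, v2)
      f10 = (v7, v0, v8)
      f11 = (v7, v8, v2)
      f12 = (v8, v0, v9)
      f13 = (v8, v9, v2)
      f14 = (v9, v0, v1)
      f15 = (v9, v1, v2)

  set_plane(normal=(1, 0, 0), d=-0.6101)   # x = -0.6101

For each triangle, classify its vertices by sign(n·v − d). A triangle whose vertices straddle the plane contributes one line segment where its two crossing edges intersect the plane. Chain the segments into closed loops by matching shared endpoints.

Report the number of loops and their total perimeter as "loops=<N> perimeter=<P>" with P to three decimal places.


Straddling triangles (8 of 16):
  (v4,v0,v5) [++-] → (-0.6101, 0.6101, 0)–(-0.6101, 0.677276, 0)  len=0.0672
  (v4,v5,v2) [+-+] → (-0.6101, 0.677276, 0)–(-0.6101, 0.6101, 0.219586)  len=0.2296
  (v5,v0,v6) [-+-] → (-0.6101, 0.6101, 0)–(-0.6101, 0, 0)  len=0.6101
  (v5,v6,v2) [--+] → (-0.6101, 0, 1.04569)–(-0.6101, 0.6101, 0.219586)  len=1.0270
  (v6,v0,v7) [-+-] → (-0.6101, 0, 0)–(-0.6101, -0.6101, 0)  len=0.6101
  (v6,v7,v2) [--+] → (-0.6101, -0.6101, 0.219586)–(-0.6101, 0, 1.04569)  len=1.0270
  (v7,v0,v8) [-++] → (-0.6101, -0.6101, 0)–(-0.6101, -0.677276, 0)  len=0.0672
  (v7,v8,v2) [-++] → (-0.6101, -0.677276, 0)–(-0.6101, -0.6101, 0.219586)  len=0.2296

Chained into 1 loop(s):
  loop 1: 8 segments, perimeter = 3.8678
Total perimeter = 3.868

loops=1 perimeter=3.868
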